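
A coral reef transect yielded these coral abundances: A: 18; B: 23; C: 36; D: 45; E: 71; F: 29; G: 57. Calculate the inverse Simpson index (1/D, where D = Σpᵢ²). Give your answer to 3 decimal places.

Total N = 18+23+36+45+71+29+57 = 279, so the proportions are 0.0645161, 0.0824373, 0.1290323, 0.1612903, 0.2544803, 0.1039427, 0.2043011 (working shown to 7 dp, full precision carried).
D = 0.0645161² + 0.0824373² + 0.1290323² + 0.1612903² + 0.2544803² + 0.1039427² + 0.2043011² = 0.0041623 + 0.0067959 + 0.0166493 + 0.0260146 + 0.0647602 + 0.0108041 + 0.0417389 = 0.1709253.
So 1/D = 5.85051, i.e. 5.851 to 3 decimal places.

5.851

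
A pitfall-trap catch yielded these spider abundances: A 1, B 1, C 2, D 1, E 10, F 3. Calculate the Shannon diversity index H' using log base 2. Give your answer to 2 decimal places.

1.95

Total N = 1+1+2+1+10+3 = 18, so the proportions are 0.0556, 0.0556, 0.1111, 0.0556, 0.5556, 0.1667 (working shown to 4 dp, full precision carried).
Each pᵢ log₂ pᵢ term: 0.0556×(-4.1699)=-0.2317, 0.0556×(-4.1699)=-0.2317, 0.1111×(-3.1699)=-0.3522, 0.0556×(-4.1699)=-0.2317, 0.5556×(-0.8480)=-0.4711, 0.1667×(-2.5850)=-0.4308.
Sum = -1.9491, so H' = 1.95.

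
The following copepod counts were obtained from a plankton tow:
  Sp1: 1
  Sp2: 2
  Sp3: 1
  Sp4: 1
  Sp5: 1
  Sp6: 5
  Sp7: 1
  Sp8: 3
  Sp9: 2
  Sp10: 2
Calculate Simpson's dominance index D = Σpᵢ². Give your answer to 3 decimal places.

0.141

Total N = 1+2+1+1+1+5+1+3+2+2 = 19, so the proportions are 0.05263, 0.10526, 0.05263, 0.05263, 0.05263, 0.26316, 0.05263, 0.15789, 0.10526, 0.10526 (working shown to 5 dp, full precision carried).
D = 0.05263² + 0.10526² + 0.05263² + 0.05263² + 0.05263² + 0.26316² + 0.05263² + 0.15789² + 0.10526² + 0.10526² = 0.00277 + 0.01108 + 0.00277 + 0.00277 + 0.00277 + 0.06925 + 0.00277 + 0.02493 + 0.01108 + 0.01108 = 0.14127.
To 3 decimal places, D = 0.141.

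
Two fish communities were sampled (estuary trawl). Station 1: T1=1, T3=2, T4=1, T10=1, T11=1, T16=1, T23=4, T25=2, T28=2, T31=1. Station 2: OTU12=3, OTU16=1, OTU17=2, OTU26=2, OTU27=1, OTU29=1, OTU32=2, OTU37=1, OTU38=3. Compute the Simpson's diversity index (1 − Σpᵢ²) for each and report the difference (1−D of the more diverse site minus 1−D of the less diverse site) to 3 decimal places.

Station 1: N=16, proportions 0.0625, 0.125, 0.0625, 0.0625, 0.0625, 0.0625, 0.25, 0.125, 0.125, 0.0625, giving 1−D = 0.86719 (working shown to 5 dp, full precision carried).
Station 2: N=16, proportions 0.1875, 0.0625, 0.125, 0.125, 0.0625, 0.0625, 0.125, 0.0625, 0.1875, giving 1−D = 0.86719.
Difference = |0.86719 − 0.86719| = 0.00000, i.e. 0.000 to 3 decimal places.

0.000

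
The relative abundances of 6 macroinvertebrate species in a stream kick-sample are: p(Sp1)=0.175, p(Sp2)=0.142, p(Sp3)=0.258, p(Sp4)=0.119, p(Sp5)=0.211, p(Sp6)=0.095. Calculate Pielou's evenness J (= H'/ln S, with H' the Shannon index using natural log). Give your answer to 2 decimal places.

0.97

H' = −Σ pᵢ ln pᵢ = −((-0.3050) + (-0.2772) + (-0.3495) + (-0.2533) + (-0.3283) + (-0.2236)) = 1.7370 (working shown to 4 dp, full precision carried).
With S = 6 species, ln S = 1.7918, so J = 1.7370/1.7918 = 0.9694, i.e. 0.97 to 2 decimal places.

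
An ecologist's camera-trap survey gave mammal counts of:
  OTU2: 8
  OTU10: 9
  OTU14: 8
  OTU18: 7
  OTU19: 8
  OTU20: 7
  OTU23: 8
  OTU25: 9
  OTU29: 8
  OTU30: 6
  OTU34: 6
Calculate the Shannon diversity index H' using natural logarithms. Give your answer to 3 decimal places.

2.389

Total N = 8+9+8+7+8+7+8+9+8+6+6 = 84, so the proportions are 0.09524, 0.10714, 0.09524, 0.08333, 0.09524, 0.08333, 0.09524, 0.10714, 0.09524, 0.07143, 0.07143 (working shown to 5 dp, full precision carried).
Each pᵢ ln pᵢ term: 0.09524×(-2.35138)=-0.22394, 0.10714×(-2.23359)=-0.23931, 0.09524×(-2.35138)=-0.22394, 0.08333×(-2.48491)=-0.20708, 0.09524×(-2.35138)=-0.22394, 0.08333×(-2.48491)=-0.20708, 0.09524×(-2.35138)=-0.22394, 0.10714×(-2.23359)=-0.23931, 0.09524×(-2.35138)=-0.22394, 0.07143×(-2.63906)=-0.18850, 0.07143×(-2.63906)=-0.18850.
Sum = -2.38949, so H' = 2.389.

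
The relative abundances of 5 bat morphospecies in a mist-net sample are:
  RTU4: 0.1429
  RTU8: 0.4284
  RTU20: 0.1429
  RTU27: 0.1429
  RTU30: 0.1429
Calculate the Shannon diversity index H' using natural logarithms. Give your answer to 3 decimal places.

1.475

Each pᵢ ln pᵢ term (working shown to 5 dp, full precision carried): 0.1429×(-1.94561)=-0.27803, 0.4284×(-0.84770)=-0.36315, 0.1429×(-1.94561)=-0.27803, 0.1429×(-1.94561)=-0.27803, 0.1429×(-1.94561)=-0.27803.
Sum = -1.47526, so H' = 1.475.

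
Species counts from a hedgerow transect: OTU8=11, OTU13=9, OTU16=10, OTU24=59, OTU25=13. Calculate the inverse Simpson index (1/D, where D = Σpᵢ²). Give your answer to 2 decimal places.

Total N = 11+9+10+59+13 = 102, so the proportions are 0.10784, 0.08824, 0.09804, 0.57843, 0.12745 (working shown to 5 dp, full precision carried).
D = 0.10784² + 0.08824² + 0.09804² + 0.57843² + 0.12745² = 0.01163 + 0.00779 + 0.00961 + 0.33458 + 0.01624 = 0.37985.
So 1/D = 2.6326, i.e. 2.63 to 2 decimal places.

2.63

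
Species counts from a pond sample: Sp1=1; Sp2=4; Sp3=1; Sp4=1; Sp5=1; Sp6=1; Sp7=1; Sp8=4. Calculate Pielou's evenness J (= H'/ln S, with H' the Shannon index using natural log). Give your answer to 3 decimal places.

0.888

Total N = 1+4+1+1+1+1+1+4 = 14, so the proportions are 0.07143, 0.28571, 0.07143, 0.07143, 0.07143, 0.07143, 0.07143, 0.28571 (working shown to 5 dp, full precision carried).
H' = −Σ pᵢ ln pᵢ = −((-0.18850) + (-0.35793) + (-0.18850) + (-0.18850) + (-0.18850) + (-0.18850) + (-0.18850) + (-0.35793)) = 1.84689.
With S = 8 species, ln S = 2.07944, so J = 1.84689/2.07944 = 0.88817, i.e. 0.888 to 3 decimal places.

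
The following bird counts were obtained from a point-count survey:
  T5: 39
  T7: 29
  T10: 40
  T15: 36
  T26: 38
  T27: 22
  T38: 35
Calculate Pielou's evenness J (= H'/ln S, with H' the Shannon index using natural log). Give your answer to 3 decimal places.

Total N = 39+29+40+36+38+22+35 = 239, so the proportions are 0.16318, 0.12134, 0.16736, 0.15063, 0.159, 0.09205, 0.14644 (working shown to 5 dp, full precision carried).
H' = −Σ pᵢ ln pᵢ = −((-0.29583) + (-0.25592) + (-0.29918) + (-0.28513) + (-0.29237) + (-0.21958) + (-0.28133)) = 1.92935.
With S = 7 species, ln S = 1.94591, so J = 1.92935/1.94591 = 0.99149, i.e. 0.991 to 3 decimal places.

0.991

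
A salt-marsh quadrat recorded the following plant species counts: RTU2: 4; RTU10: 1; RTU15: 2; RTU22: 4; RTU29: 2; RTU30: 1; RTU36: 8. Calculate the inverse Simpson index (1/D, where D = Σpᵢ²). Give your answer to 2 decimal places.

Total N = 4+1+2+4+2+1+8 = 22, so the proportions are 0.181818, 0.045455, 0.090909, 0.181818, 0.090909, 0.045455, 0.363636 (working shown to 6 dp, full precision carried).
D = 0.181818² + 0.045455² + 0.090909² + 0.181818² + 0.090909² + 0.045455² + 0.363636² = 0.033058 + 0.002066 + 0.008264 + 0.033058 + 0.008264 + 0.002066 + 0.132231 = 0.219008.
So 1/D = 4.5660, i.e. 4.57 to 2 decimal places.

4.57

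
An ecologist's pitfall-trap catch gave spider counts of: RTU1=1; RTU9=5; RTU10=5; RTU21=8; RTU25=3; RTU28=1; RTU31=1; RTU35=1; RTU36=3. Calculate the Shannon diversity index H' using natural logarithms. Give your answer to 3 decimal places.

1.928

Total N = 1+5+5+8+3+1+1+1+3 = 28, so the proportions are 0.03571, 0.17857, 0.17857, 0.28571, 0.10714, 0.03571, 0.03571, 0.03571, 0.10714 (working shown to 5 dp, full precision carried).
Each pᵢ ln pᵢ term: 0.03571×(-3.33220)=-0.11901, 0.17857×(-1.72277)=-0.30764, 0.17857×(-1.72277)=-0.30764, 0.28571×(-1.25276)=-0.35793, 0.10714×(-2.23359)=-0.23931, 0.03571×(-3.33220)=-0.11901, 0.03571×(-3.33220)=-0.11901, 0.03571×(-3.33220)=-0.11901, 0.10714×(-2.23359)=-0.23931.
Sum = -1.92786, so H' = 1.928.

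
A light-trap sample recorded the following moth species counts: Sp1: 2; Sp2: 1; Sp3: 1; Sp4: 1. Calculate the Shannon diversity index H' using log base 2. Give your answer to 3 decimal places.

Total N = 2+1+1+1 = 5, so the proportions are 0.4, 0.2, 0.2, 0.2 (working shown to 5 dp, full precision carried).
Each pᵢ log₂ pᵢ term: 0.4×(-1.32193)=-0.52877, 0.2×(-2.32193)=-0.46439, 0.2×(-2.32193)=-0.46439, 0.2×(-2.32193)=-0.46439.
Sum = -1.92193, so H' = 1.922.

1.922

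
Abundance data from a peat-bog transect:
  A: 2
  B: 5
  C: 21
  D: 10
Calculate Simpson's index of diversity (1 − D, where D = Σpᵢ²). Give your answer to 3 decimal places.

Total N = 2+5+21+10 = 38, so the proportions are 0.05263, 0.13158, 0.55263, 0.26316 (working shown to 5 dp, full precision carried).
D = 0.05263² + 0.13158² + 0.55263² + 0.26316² = 0.00277 + 0.01731 + 0.30540 + 0.06925 = 0.39474.
So 1 − D = 0.60526, i.e. 0.605 to 3 decimal places.

0.605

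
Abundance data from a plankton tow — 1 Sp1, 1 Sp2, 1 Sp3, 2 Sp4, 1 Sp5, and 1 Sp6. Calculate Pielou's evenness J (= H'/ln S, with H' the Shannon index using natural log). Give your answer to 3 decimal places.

0.976

Total N = 1+1+1+2+1+1 = 7, so the proportions are 0.14286, 0.14286, 0.14286, 0.28571, 0.14286, 0.14286 (working shown to 5 dp, full precision carried).
H' = −Σ pᵢ ln pᵢ = −((-0.27799) + (-0.27799) + (-0.27799) + (-0.35793) + (-0.27799) + (-0.27799)) = 1.74787.
With S = 6 species, ln S = 1.79176, so J = 1.74787/1.79176 = 0.97550, i.e. 0.976 to 3 decimal places.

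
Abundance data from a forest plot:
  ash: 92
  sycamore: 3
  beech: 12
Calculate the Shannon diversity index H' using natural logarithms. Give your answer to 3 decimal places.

Total N = 92+3+12 = 107, so the proportions are 0.85981, 0.02804, 0.11215 (working shown to 5 dp, full precision carried).
Each pᵢ ln pᵢ term: 0.85981×(-0.15104)=-0.12987, 0.02804×(-3.57422)=-0.10021, 0.11215×(-2.18792)=-0.24537.
Sum = -0.47545, so H' = 0.475.

0.475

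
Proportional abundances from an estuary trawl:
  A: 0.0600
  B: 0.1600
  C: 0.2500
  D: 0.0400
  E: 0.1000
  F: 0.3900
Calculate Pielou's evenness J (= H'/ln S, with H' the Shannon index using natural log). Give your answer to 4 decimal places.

0.8566

H' = −Σ pᵢ ln pᵢ = −((-0.168805) + (-0.293213) + (-0.346574) + (-0.128755) + (-0.230259) + (-0.367227)) = 1.534832 (working shown to 6 dp, full precision carried).
With S = 6 species, ln S = 1.791759, so J = 1.534832/1.791759 = 0.856606, i.e. 0.8566 to 4 decimal places.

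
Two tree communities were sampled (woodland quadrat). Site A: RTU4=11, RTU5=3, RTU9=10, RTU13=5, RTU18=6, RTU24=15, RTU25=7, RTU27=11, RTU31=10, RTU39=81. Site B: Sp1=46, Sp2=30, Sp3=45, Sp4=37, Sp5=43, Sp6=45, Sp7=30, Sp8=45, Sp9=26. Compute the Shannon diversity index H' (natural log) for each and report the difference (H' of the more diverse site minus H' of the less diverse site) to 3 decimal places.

0.449

Site A: N=159, proportions 0.06918, 0.01887, 0.06289, 0.03145, 0.03774, 0.09434, 0.04403, 0.06918, 0.06289, 0.50943, giving H' = 1.72871 (working shown to 5 dp, full precision carried).
Site B: N=347, proportions 0.13256, 0.08646, 0.12968, 0.10663, 0.12392, 0.12968, 0.08646, 0.12968, 0.07493, giving H' = 2.17747.
Difference = |1.72871 − 2.17747| = 0.44876, i.e. 0.449 to 3 decimal places.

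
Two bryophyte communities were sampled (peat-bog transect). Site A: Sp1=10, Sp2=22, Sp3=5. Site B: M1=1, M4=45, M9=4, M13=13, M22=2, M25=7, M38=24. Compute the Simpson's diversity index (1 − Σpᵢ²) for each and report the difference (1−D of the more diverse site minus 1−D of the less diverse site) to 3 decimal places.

Site A: N=37, proportions 0.27027, 0.59459, 0.13514, giving 1−D = 0.55515 (working shown to 5 dp, full precision carried).
Site B: N=96, proportions 0.01042, 0.46875, 0.04167, 0.13542, 0.02083, 0.07292, 0.25, giving 1−D = 0.69184.
Difference = |0.55515 − 0.69184| = 0.13669, i.e. 0.137 to 3 decimal places.

0.137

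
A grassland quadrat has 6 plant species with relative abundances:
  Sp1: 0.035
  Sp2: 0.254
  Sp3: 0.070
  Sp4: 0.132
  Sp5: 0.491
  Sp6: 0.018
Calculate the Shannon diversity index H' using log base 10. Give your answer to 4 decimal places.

Each pᵢ log₁₀ pᵢ term (working shown to 6 dp, full precision carried): 0.035×(-1.455932)=-0.050958, 0.254×(-0.595166)=-0.151172, 0.07×(-1.154902)=-0.080843, 0.132×(-0.879426)=-0.116084, 0.491×(-0.308919)=-0.151679, 0.018×(-1.744727)=-0.031405.
Sum = -0.582141, so H' = 0.5821.

0.5821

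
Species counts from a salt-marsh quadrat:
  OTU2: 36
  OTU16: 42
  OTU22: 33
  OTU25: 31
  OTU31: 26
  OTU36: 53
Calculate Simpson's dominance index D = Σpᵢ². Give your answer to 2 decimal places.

0.18

Total N = 36+42+33+31+26+53 = 221, so the proportions are 0.1629, 0.19, 0.1493, 0.1403, 0.1176, 0.2398 (working shown to 4 dp, full precision carried).
D = 0.1629² + 0.19² + 0.1493² + 0.1403² + 0.1176² + 0.2398² = 0.0265 + 0.0361 + 0.0223 + 0.0197 + 0.0138 + 0.0575 = 0.1760.
To 2 decimal places, D = 0.18.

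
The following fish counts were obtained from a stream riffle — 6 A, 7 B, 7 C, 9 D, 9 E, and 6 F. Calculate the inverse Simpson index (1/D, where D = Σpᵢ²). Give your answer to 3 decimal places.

5.831

Total N = 6+7+7+9+9+6 = 44, so the proportions are 0.1363636, 0.1590909, 0.1590909, 0.2045455, 0.2045455, 0.1363636 (working shown to 7 dp, full precision carried).
D = 0.1363636² + 0.1590909² + 0.1590909² + 0.2045455² + 0.2045455² + 0.1363636² = 0.0185950 + 0.0253099 + 0.0253099 + 0.0418388 + 0.0418388 + 0.0185950 = 0.1714876.
So 1/D = 5.83133, i.e. 5.831 to 3 decimal places.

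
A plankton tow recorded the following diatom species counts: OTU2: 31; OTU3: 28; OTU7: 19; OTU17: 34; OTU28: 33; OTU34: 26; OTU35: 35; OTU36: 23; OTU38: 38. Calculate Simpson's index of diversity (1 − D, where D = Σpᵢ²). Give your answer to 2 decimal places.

Total N = 31+28+19+34+33+26+35+23+38 = 267, so the proportions are 0.1161, 0.1049, 0.0712, 0.1273, 0.1236, 0.0974, 0.1311, 0.0861, 0.1423 (working shown to 4 dp, full precision carried).
D = 0.1161² + 0.1049² + 0.0712² + 0.1273² + 0.1236² + 0.0974² + 0.1311² + 0.0861² + 0.1423² = 0.0135 + 0.0110 + 0.0051 + 0.0162 + 0.0153 + 0.0095 + 0.0172 + 0.0074 + 0.0203 = 0.1154.
So 1 − D = 0.8846, i.e. 0.88 to 2 decimal places.

0.88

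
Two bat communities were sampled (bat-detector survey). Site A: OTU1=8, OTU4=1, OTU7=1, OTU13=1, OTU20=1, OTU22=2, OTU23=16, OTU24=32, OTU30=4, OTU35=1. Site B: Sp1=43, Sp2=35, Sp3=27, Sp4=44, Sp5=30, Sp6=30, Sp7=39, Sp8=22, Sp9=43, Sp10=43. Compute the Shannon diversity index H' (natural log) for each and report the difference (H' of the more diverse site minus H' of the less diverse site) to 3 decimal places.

0.744

Site A: N=67, proportions 0.1194, 0.01493, 0.01493, 0.01493, 0.01493, 0.02985, 0.23881, 0.47761, 0.0597, 0.01493, giving H' = 1.53556 (working shown to 5 dp, full precision carried).
Site B: N=356, proportions 0.12079, 0.09831, 0.07584, 0.1236, 0.08427, 0.08427, 0.10955, 0.0618, 0.12079, 0.12079, giving H' = 2.27921.
Difference = |1.53556 − 2.27921| = 0.74365, i.e. 0.744 to 3 decimal places.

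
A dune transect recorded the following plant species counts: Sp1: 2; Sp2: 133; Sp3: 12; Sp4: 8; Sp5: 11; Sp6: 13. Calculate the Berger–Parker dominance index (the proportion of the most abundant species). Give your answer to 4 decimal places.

Total N = 2+133+12+8+11+13 = 179, so the proportions are 0.011173, 0.743017, 0.067039, 0.044693, 0.061453, 0.072626 (working shown to 6 dp, full precision carried).
The largest proportion is 0.743017, i.e. d = 0.7430 to 4 decimal places.

0.7430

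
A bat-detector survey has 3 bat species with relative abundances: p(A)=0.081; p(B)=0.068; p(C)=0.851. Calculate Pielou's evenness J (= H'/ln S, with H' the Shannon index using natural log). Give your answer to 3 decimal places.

H' = −Σ pᵢ ln pᵢ = −((-0.20358) + (-0.18280) + (-0.13730)) = 0.52368 (working shown to 5 dp, full precision carried).
With S = 3 species, ln S = 1.09861, so J = 0.52368/1.09861 = 0.47668, i.e. 0.477 to 3 decimal places.

0.477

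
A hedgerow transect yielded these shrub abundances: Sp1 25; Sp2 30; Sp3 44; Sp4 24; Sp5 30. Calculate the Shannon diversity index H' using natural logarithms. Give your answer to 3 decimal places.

Total N = 25+30+44+24+30 = 153, so the proportions are 0.1634, 0.19608, 0.28758, 0.15686, 0.19608 (working shown to 5 dp, full precision carried).
Each pᵢ ln pᵢ term: 0.1634×(-1.81156)=-0.29601, 0.19608×(-1.62924)=-0.31946, 0.28758×(-1.24625)=-0.35840, 0.15686×(-1.85238)=-0.29057, 0.19608×(-1.62924)=-0.31946.
Sum = -1.58389, so H' = 1.584.

1.584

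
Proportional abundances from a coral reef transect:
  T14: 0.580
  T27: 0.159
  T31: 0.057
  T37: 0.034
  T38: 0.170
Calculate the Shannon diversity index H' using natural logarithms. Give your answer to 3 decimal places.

1.188

Each pᵢ ln pᵢ term (working shown to 5 dp, full precision carried): 0.58×(-0.54473)=-0.31594, 0.159×(-1.83885)=-0.29238, 0.057×(-2.86470)=-0.16329, 0.034×(-3.38139)=-0.11497, 0.17×(-1.77196)=-0.30123.
Sum = -1.18781, so H' = 1.188.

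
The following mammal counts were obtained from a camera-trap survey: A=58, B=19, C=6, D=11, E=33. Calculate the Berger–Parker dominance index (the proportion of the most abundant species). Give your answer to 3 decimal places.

0.457

Total N = 58+19+6+11+33 = 127, so the proportions are 0.45669, 0.14961, 0.04724, 0.08661, 0.25984 (working shown to 5 dp, full precision carried).
The largest proportion is 0.45669, i.e. d = 0.457 to 3 decimal places.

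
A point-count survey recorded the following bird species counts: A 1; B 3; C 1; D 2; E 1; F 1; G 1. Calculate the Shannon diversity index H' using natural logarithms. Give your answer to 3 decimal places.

Total N = 1+3+1+2+1+1+1 = 10, so the proportions are 0.1, 0.3, 0.1, 0.2, 0.1, 0.1, 0.1 (working shown to 5 dp, full precision carried).
Each pᵢ ln pᵢ term: 0.1×(-2.30259)=-0.23026, 0.3×(-1.20397)=-0.36119, 0.1×(-2.30259)=-0.23026, 0.2×(-1.60944)=-0.32189, 0.1×(-2.30259)=-0.23026, 0.1×(-2.30259)=-0.23026, 0.1×(-2.30259)=-0.23026.
Sum = -1.83437, so H' = 1.834.

1.834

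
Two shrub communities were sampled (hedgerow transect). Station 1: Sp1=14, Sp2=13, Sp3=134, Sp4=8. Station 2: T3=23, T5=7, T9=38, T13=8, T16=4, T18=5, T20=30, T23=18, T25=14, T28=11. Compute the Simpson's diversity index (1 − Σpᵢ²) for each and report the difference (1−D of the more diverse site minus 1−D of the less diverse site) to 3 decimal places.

0.497

Station 1: N=169, proportions 0.08284, 0.07692, 0.7929, 0.04734, giving 1−D = 0.35629 (working shown to 5 dp, full precision carried).
Station 2: N=158, proportions 0.14557, 0.0443, 0.24051, 0.05063, 0.02532, 0.03165, 0.18987, 0.11392, 0.08861, 0.06962, giving 1−D = 0.85307.
Difference = |0.35629 − 0.85307| = 0.49678, i.e. 0.497 to 3 decimal places.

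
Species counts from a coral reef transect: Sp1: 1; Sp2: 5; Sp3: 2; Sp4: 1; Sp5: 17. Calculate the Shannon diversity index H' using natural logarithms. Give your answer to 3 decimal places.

Total N = 1+5+2+1+17 = 26, so the proportions are 0.03846, 0.19231, 0.07692, 0.03846, 0.65385 (working shown to 5 dp, full precision carried).
Each pᵢ ln pᵢ term: 0.03846×(-3.25810)=-0.12531, 0.19231×(-1.64866)=-0.31705, 0.07692×(-2.56495)=-0.19730, 0.03846×(-3.25810)=-0.12531, 0.65385×(-0.42488)=-0.27781.
Sum = -1.04278, so H' = 1.043.

1.043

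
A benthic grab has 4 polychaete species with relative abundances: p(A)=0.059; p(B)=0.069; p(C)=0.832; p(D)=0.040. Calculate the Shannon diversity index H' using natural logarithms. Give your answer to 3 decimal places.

0.633

Each pᵢ ln pᵢ term (working shown to 5 dp, full precision carried): 0.059×(-2.83022)=-0.16698, 0.069×(-2.67365)=-0.18448, 0.832×(-0.18392)=-0.15302, 0.04×(-3.21888)=-0.12876.
Sum = -0.63324, so H' = 0.633.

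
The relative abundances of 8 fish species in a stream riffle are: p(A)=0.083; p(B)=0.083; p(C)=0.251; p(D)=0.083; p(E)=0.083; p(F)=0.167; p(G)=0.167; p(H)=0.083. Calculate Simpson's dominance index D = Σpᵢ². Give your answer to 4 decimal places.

0.1532

D = 0.083² + 0.083² + 0.251² + 0.083² + 0.083² + 0.167² + 0.167² + 0.083² = 0.006889 + 0.006889 + 0.063001 + 0.006889 + 0.006889 + 0.027889 + 0.027889 + 0.006889 = 0.153224 (working shown to 6 dp, full precision carried).
To 4 decimal places, D = 0.1532.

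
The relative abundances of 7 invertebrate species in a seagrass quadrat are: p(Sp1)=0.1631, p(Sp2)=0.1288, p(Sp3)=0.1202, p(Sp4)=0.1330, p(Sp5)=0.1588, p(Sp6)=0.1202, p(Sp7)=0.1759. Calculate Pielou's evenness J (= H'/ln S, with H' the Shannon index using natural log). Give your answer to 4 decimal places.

0.9945

H' = −Σ pᵢ ln pᵢ = −((-0.295764) + (-0.263975) + (-0.254656) + (-0.268315) + (-0.292209) + (-0.254656) + (-0.305686)) = 1.935261 (working shown to 6 dp, full precision carried).
With S = 7 species, ln S = 1.945910, so J = 1.935261/1.945910 = 0.994527, i.e. 0.9945 to 4 decimal places.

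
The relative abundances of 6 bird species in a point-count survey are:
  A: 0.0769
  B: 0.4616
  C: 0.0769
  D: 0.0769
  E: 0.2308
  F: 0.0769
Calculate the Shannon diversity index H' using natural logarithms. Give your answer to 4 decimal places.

Each pᵢ ln pᵢ term (working shown to 6 dp, full precision carried): 0.0769×(-2.565249)=-0.197268, 0.4616×(-0.773057)=-0.356843, 0.0769×(-2.565249)=-0.197268, 0.0769×(-2.565249)=-0.197268, 0.2308×(-1.466204)=-0.338400, 0.0769×(-2.565249)=-0.197268.
Sum = -1.484313, so H' = 1.4843.

1.4843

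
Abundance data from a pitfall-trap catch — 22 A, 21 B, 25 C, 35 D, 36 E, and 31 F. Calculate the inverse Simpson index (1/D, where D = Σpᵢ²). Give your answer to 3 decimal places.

5.743

Total N = 22+21+25+35+36+31 = 170, so the proportions are 0.1294118, 0.1235294, 0.1470588, 0.2058824, 0.2117647, 0.1823529 (working shown to 7 dp, full precision carried).
D = 0.1294118² + 0.1235294² + 0.1470588² + 0.2058824² + 0.2117647² + 0.1823529² = 0.0167474 + 0.0152595 + 0.0216263 + 0.0423875 + 0.0448443 + 0.0332526 = 0.1741176.
So 1/D = 5.74324, i.e. 5.743 to 3 decimal places.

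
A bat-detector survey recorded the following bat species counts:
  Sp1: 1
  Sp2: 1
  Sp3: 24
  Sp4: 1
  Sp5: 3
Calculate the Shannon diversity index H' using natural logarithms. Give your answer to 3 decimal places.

Total N = 1+1+24+1+3 = 30, so the proportions are 0.03333, 0.03333, 0.8, 0.03333, 0.1 (working shown to 5 dp, full precision carried).
Each pᵢ ln pᵢ term: 0.03333×(-3.40120)=-0.11337, 0.03333×(-3.40120)=-0.11337, 0.8×(-0.22314)=-0.17851, 0.03333×(-3.40120)=-0.11337, 0.1×(-2.30259)=-0.23026.
Sum = -0.74889, so H' = 0.749.

0.749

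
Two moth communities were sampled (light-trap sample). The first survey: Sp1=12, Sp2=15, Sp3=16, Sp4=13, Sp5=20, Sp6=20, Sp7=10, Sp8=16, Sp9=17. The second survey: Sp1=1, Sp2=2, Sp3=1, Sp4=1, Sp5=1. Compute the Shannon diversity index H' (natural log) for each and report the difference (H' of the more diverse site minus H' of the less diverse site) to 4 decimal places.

The first survey: N=139, proportions 0.0863309, 0.1079137, 0.1151079, 0.0935252, 0.1438849, 0.1438849, 0.0719424, 0.1151079, 0.1223022, giving H' = 2.1752899 (working shown to 7 dp, full precision carried).
The second survey: N=6, proportions 0.1666667, 0.3333333, 0.1666667, 0.1666667, 0.1666667, giving H' = 1.5607104.
Difference = |2.1752899 − 1.5607104| = 0.6145795, i.e. 0.6146 to 4 decimal places.

0.6146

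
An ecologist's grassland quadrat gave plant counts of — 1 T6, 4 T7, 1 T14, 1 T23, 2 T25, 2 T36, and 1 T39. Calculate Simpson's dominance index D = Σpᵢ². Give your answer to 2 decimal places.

Total N = 1+4+1+1+2+2+1 = 12, so the proportions are 0.0833, 0.3333, 0.0833, 0.0833, 0.1667, 0.1667, 0.0833 (working shown to 4 dp, full precision carried).
D = 0.0833² + 0.3333² + 0.0833² + 0.0833² + 0.1667² + 0.1667² + 0.0833² = 0.0069 + 0.1111 + 0.0069 + 0.0069 + 0.0278 + 0.0278 + 0.0069 = 0.1944.
To 2 decimal places, D = 0.19.

0.19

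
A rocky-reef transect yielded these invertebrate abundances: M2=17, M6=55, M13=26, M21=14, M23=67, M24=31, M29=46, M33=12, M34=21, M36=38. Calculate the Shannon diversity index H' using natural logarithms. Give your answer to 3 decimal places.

2.162

Total N = 17+55+26+14+67+31+46+12+21+38 = 327, so the proportions are 0.05199, 0.1682, 0.07951, 0.04281, 0.20489, 0.0948, 0.14067, 0.0367, 0.06422, 0.11621 (working shown to 5 dp, full precision carried).
Each pᵢ ln pᵢ term: 0.05199×(-2.95675)=-0.15371, 0.1682×(-1.78263)=-0.29983, 0.07951×(-2.53186)=-0.20131, 0.04281×(-3.15090)=-0.13490, 0.20489×(-1.58527)=-0.32481, 0.0948×(-2.35597)=-0.22335, 0.14067×(-1.96132)=-0.27590, 0.0367×(-3.30505)=-0.12129, 0.06422×(-2.74544)=-0.17631, 0.11621×(-2.15237)=-0.25012.
Sum = -2.16154, so H' = 2.162.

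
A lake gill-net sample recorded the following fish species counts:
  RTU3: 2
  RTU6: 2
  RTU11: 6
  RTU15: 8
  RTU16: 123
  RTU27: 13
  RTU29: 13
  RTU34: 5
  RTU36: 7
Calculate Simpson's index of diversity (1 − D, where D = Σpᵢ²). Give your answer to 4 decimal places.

0.5116

Total N = 2+2+6+8+123+13+13+5+7 = 179, so the proportions are 0.011173, 0.011173, 0.03352, 0.044693, 0.687151, 0.072626, 0.072626, 0.027933, 0.039106 (working shown to 6 dp, full precision carried).
D = 0.011173² + 0.011173² + 0.03352² + 0.044693² + 0.687151² + 0.072626² + 0.072626² + 0.027933² + 0.039106² = 0.000125 + 0.000125 + 0.001124 + 0.001997 + 0.472176 + 0.005274 + 0.005274 + 0.000780 + 0.001529 = 0.488405.
So 1 − D = 0.511595, i.e. 0.5116 to 4 decimal places.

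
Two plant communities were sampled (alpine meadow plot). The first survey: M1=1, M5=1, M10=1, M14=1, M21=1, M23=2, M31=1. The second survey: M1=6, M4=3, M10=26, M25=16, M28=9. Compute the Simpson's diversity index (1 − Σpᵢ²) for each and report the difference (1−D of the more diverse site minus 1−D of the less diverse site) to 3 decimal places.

0.138

The first survey: N=8, proportions 0.125, 0.125, 0.125, 0.125, 0.125, 0.25, 0.125, giving 1−D = 0.84375 (working shown to 5 dp, full precision carried).
The second survey: N=60, proportions 0.1, 0.05, 0.43333, 0.26667, 0.15, giving 1−D = 0.70611.
Difference = |0.84375 − 0.70611| = 0.13764, i.e. 0.138 to 3 decimal places.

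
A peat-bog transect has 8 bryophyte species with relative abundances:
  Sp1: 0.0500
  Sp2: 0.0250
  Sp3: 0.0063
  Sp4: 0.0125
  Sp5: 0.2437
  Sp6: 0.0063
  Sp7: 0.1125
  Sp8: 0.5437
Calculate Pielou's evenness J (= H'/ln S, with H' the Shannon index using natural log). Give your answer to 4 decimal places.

H' = −Σ pᵢ ln pᵢ = −((-0.149787) + (-0.092222) + (-0.031923) + (-0.054775) + (-0.344060) + (-0.031923) + (-0.245790) + (-0.331308)) = 1.281789 (working shown to 6 dp, full precision carried).
With S = 8 species, ln S = 2.079442, so J = 1.281789/2.079442 = 0.616410, i.e. 0.6164 to 4 decimal places.

0.6164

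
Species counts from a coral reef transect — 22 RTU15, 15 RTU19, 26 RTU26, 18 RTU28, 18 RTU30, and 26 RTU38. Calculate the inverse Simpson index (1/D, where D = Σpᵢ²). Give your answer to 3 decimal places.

5.768

Total N = 22+15+26+18+18+26 = 125, so the proportions are 0.176, 0.12, 0.208, 0.144, 0.144, 0.208 (working shown to 7 dp, full precision carried).
D = 0.176² + 0.12² + 0.208² + 0.144² + 0.144² + 0.208² = 0.0309760 + 0.0144000 + 0.0432640 + 0.0207360 + 0.0207360 + 0.0432640 = 0.1733760.
So 1/D = 5.76781, i.e. 5.768 to 3 decimal places.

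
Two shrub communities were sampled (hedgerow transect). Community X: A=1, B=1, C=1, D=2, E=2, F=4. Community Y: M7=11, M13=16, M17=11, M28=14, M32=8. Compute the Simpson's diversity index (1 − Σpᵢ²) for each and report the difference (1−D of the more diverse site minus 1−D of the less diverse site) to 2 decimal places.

0.01

Community X: N=11, proportions 0.09091, 0.09091, 0.09091, 0.18182, 0.18182, 0.36364, giving 1−D = 0.77686 (working shown to 5 dp, full precision carried).
Community Y: N=60, proportions 0.18333, 0.26667, 0.18333, 0.23333, 0.13333, giving 1−D = 0.78944.
Difference = |0.77686 − 0.78944| = 0.01258, i.e. 0.01 to 2 decimal places.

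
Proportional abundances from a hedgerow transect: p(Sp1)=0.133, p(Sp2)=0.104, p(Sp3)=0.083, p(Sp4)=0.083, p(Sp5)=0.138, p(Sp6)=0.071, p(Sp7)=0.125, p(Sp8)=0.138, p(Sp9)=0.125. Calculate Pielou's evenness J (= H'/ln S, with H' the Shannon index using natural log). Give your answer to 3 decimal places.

H' = −Σ pᵢ ln pᵢ = −((-0.26832) + (-0.23539) + (-0.20658) + (-0.20658) + (-0.27331) + (-0.18780) + (-0.25993) + (-0.27331) + (-0.25993)) = 2.17114 (working shown to 5 dp, full precision carried).
With S = 9 species, ln S = 2.19722, so J = 2.17114/2.19722 = 0.98813, i.e. 0.988 to 3 decimal places.

0.988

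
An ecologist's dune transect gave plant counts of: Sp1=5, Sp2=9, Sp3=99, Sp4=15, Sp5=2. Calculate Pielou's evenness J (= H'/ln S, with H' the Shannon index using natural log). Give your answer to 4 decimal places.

Total N = 5+9+99+15+2 = 130, so the proportions are 0.038462, 0.069231, 0.761538, 0.115385, 0.015385 (working shown to 6 dp, full precision carried).
H' = −Σ pᵢ ln pᵢ = −((-0.125311) + (-0.184868) + (-0.207454) + (-0.249171) + (-0.064221)) = 0.831026.
With S = 5 species, ln S = 1.609438, so J = 0.831026/1.609438 = 0.516345, i.e. 0.5163 to 4 decimal places.

0.5163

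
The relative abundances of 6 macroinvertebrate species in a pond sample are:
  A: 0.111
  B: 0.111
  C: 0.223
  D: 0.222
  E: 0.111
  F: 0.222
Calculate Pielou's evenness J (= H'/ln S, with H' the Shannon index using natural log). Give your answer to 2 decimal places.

0.97

H' = −Σ pᵢ ln pᵢ = −((-0.2440) + (-0.2440) + (-0.3346) + (-0.3341) + (-0.2440) + (-0.3341)) = 1.7349 (working shown to 4 dp, full precision carried).
With S = 6 species, ln S = 1.7918, so J = 1.7349/1.7918 = 0.9683, i.e. 0.97 to 2 decimal places.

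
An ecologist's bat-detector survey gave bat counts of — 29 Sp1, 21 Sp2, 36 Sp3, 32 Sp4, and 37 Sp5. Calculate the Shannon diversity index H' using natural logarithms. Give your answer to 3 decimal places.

Total N = 29+21+36+32+37 = 155, so the proportions are 0.1871, 0.13548, 0.23226, 0.20645, 0.23871 (working shown to 5 dp, full precision carried).
Each pᵢ ln pᵢ term: 0.1871×(-1.67613)=-0.31360, 0.13548×(-1.99890)=-0.27082, 0.23226×(-1.45991)=-0.33907, 0.20645×(-1.57769)=-0.32572, 0.23871×(-1.43251)=-0.34195.
Sum = -1.59116, so H' = 1.591.

1.591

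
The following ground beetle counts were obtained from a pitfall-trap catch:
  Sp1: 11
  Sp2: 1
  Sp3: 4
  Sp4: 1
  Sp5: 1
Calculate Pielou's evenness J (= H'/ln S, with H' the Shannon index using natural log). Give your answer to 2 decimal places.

0.69

Total N = 11+1+4+1+1 = 18, so the proportions are 0.6111, 0.0556, 0.2222, 0.0556, 0.0556 (working shown to 4 dp, full precision carried).
H' = −Σ pᵢ ln pᵢ = −((-0.3010) + (-0.1606) + (-0.3342) + (-0.1606) + (-0.1606)) = 1.1169.
With S = 5 species, ln S = 1.6094, so J = 1.1169/1.6094 = 0.6940, i.e. 0.69 to 2 decimal places.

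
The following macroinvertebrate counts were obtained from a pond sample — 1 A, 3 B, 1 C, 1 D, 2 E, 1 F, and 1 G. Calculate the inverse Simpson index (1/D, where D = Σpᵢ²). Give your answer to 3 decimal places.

5.556

Total N = 1+3+1+1+2+1+1 = 10, so the proportions are 0.1, 0.3, 0.1, 0.1, 0.2, 0.1, 0.1 (working shown to 7 dp, full precision carried).
D = 0.1² + 0.3² + 0.1² + 0.1² + 0.2² + 0.1² + 0.1² = 0.0100000 + 0.0900000 + 0.0100000 + 0.0100000 + 0.0400000 + 0.0100000 + 0.0100000 = 0.1800000.
So 1/D = 5.55556, i.e. 5.556 to 3 decimal places.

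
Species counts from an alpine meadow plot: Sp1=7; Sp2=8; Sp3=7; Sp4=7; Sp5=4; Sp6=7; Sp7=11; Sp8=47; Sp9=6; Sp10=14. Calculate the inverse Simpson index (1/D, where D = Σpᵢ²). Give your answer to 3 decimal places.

4.906

Total N = 7+8+7+7+4+7+11+47+6+14 = 118, so the proportions are 0.059322, 0.0677966, 0.059322, 0.059322, 0.0338983, 0.059322, 0.0932203, 0.3983051, 0.0508475, 0.1186441 (working shown to 7 dp, full precision carried).
D = 0.059322² + 0.0677966² + 0.059322² + 0.059322² + 0.0338983² + 0.059322² + 0.0932203² + 0.3983051² + 0.0508475² + 0.1186441² = 0.0035191 + 0.0045964 + 0.0035191 + 0.0035191 + 0.0011491 + 0.0035191 + 0.0086900 + 0.1586469 + 0.0025855 + 0.0140764 = 0.2038207.
So 1/D = 4.90627, i.e. 4.906 to 3 decimal places.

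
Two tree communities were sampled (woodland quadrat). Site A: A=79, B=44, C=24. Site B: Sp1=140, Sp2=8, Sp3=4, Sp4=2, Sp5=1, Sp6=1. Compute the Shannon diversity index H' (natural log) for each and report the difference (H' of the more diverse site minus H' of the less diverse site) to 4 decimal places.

Site A: N=147, proportions 0.537415, 0.29932, 0.163265, giving H' = 0.990677 (working shown to 6 dp, full precision carried).
Site B: N=156, proportions 0.897436, 0.051282, 0.025641, 0.012821, 0.00641, 0.00641, giving H' = 0.463978.
Difference = |0.990677 − 0.463978| = 0.526699, i.e. 0.5267 to 4 decimal places.

0.5267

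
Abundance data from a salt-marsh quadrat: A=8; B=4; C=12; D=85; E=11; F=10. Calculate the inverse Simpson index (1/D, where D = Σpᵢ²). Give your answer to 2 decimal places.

2.20

Total N = 8+4+12+85+11+10 = 130, so the proportions are 0.06154, 0.03077, 0.09231, 0.65385, 0.08462, 0.07692 (working shown to 5 dp, full precision carried).
D = 0.06154² + 0.03077² + 0.09231² + 0.65385² + 0.08462² + 0.07692² = 0.00379 + 0.00095 + 0.00852 + 0.42751 + 0.00716 + 0.00592 = 0.45385.
So 1/D = 2.2034, i.e. 2.20 to 2 decimal places.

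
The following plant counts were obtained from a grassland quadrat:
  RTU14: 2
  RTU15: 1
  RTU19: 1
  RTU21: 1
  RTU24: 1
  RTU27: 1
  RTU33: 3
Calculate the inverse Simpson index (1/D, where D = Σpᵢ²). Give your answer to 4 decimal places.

Total N = 2+1+1+1+1+1+3 = 10, so the proportions are 0.2, 0.1, 0.1, 0.1, 0.1, 0.1, 0.3 (working shown to 8 dp, full precision carried).
D = 0.2² + 0.1² + 0.1² + 0.1² + 0.1² + 0.1² + 0.3² = 0.04000000 + 0.01000000 + 0.01000000 + 0.01000000 + 0.01000000 + 0.01000000 + 0.09000000 = 0.18000000.
So 1/D = 5.555556, i.e. 5.5556 to 4 decimal places.

5.5556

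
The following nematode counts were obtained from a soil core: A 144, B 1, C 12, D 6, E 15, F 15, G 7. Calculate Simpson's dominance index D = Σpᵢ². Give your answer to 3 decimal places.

0.535

Total N = 144+1+12+6+15+15+7 = 200, so the proportions are 0.72, 0.005, 0.06, 0.03, 0.075, 0.075, 0.035 (working shown to 5 dp, full precision carried).
D = 0.72² + 0.005² + 0.06² + 0.03² + 0.075² + 0.075² + 0.035² = 0.51840 + 0.00003 + 0.00360 + 0.00090 + 0.00562 + 0.00562 + 0.00123 = 0.53540.
To 3 decimal places, D = 0.535.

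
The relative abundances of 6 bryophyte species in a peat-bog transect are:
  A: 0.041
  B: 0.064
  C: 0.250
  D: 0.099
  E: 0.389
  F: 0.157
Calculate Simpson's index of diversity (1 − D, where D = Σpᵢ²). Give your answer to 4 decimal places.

0.7460

D = 0.041² + 0.064² + 0.25² + 0.099² + 0.389² + 0.157² = 0.001681 + 0.004096 + 0.062500 + 0.009801 + 0.151321 + 0.024649 = 0.254048 (working shown to 6 dp, full precision carried).
So 1 − D = 0.745952, i.e. 0.7460 to 4 decimal places.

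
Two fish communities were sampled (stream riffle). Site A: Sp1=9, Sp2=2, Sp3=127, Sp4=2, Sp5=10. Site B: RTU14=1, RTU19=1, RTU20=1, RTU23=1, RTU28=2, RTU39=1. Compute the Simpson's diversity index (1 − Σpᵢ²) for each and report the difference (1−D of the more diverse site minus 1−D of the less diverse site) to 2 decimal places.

Site A: N=150, proportions 0.06, 0.01333, 0.84667, 0.01333, 0.06667, giving 1−D = 0.27476 (working shown to 5 dp, full precision carried).
Site B: N=7, proportions 0.14286, 0.14286, 0.14286, 0.14286, 0.28571, 0.14286, giving 1−D = 0.81633.
Difference = |0.27476 − 0.81633| = 0.54157, i.e. 0.54 to 2 decimal places.

0.54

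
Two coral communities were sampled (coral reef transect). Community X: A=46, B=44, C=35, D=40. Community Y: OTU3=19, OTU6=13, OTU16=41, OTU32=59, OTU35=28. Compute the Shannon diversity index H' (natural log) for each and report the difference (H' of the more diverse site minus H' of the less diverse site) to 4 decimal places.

0.0978

Community X: N=165, proportions 0.278788, 0.266667, 0.212121, 0.242424, giving H' = 1.381011 (working shown to 6 dp, full precision carried).
Community Y: N=160, proportions 0.11875, 0.08125, 0.25625, 0.36875, 0.175, giving H' = 1.478789.
Difference = |1.381011 − 1.478789| = 0.097778, i.e. 0.0978 to 4 decimal places.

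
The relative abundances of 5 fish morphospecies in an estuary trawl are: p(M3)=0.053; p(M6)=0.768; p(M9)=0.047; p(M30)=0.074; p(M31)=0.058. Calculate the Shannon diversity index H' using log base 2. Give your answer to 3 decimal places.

Each pᵢ log₂ pᵢ term (working shown to 5 dp, full precision carried): 0.053×(-4.23786)=-0.22461, 0.768×(-0.38082)=-0.29247, 0.047×(-4.41120)=-0.20733, 0.074×(-3.75633)=-0.27797, 0.058×(-4.10780)=-0.23825.
Sum = -1.24063, so H' = 1.241.

1.241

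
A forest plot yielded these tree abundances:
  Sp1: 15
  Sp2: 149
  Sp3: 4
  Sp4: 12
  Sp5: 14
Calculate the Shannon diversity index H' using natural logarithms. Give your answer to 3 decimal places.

0.842

Total N = 15+149+4+12+14 = 194, so the proportions are 0.07732, 0.768041, 0.020619, 0.061856, 0.072165 (working shown to 6 dp, full precision carried).
Each pᵢ ln pᵢ term: 0.07732×(-2.559808)=-0.197923, 0.768041×(-0.263912)=-0.202695, 0.020619×(-3.881564)=-0.080032, 0.061856×(-2.782952)=-0.172141, 0.072165×(-2.628801)=-0.189707.
Sum = -0.842499, so H' = 0.842.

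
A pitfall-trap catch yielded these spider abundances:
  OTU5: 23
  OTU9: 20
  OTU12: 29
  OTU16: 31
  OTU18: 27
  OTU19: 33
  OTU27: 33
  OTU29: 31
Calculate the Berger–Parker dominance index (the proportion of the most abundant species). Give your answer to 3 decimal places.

0.145

Total N = 23+20+29+31+27+33+33+31 = 227, so the proportions are 0.10132, 0.08811, 0.12775, 0.13656, 0.11894, 0.14537, 0.14537, 0.13656 (working shown to 5 dp, full precision carried).
The largest proportion is 0.14537, i.e. d = 0.145 to 3 decimal places.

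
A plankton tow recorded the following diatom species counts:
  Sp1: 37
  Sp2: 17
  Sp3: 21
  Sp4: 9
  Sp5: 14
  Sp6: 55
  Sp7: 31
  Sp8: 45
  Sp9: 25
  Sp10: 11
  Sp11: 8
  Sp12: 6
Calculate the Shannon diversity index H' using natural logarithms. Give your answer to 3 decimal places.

Total N = 37+17+21+9+14+55+31+45+25+11+8+6 = 279, so the proportions are 0.13262, 0.06093, 0.07527, 0.03226, 0.05018, 0.19713, 0.11111, 0.16129, 0.08961, 0.03943, 0.02867, 0.02151 (working shown to 5 dp, full precision carried).
Each pᵢ ln pᵢ term: 0.13262×(-2.02029)=-0.26792, 0.06093×(-2.79800)=-0.17049, 0.07527×(-2.58669)=-0.19470, 0.03226×(-3.43399)=-0.11077, 0.05018×(-2.99215)=-0.15014, 0.19713×(-1.62388)=-0.32012, 0.11111×(-2.19722)=-0.24414, 0.16129×(-1.82455)=-0.29428, 0.08961×(-2.41234)=-0.21616, 0.03943×(-3.23332)=-0.12748, 0.02867×(-3.55177)=-0.10184, 0.02151×(-3.83945)=-0.08257.
Sum = -2.28061, so H' = 2.281.

2.281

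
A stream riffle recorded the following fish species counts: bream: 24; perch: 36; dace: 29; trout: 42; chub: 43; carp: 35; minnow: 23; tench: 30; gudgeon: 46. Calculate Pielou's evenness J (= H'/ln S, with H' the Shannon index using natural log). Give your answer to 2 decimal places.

Total N = 24+36+29+42+43+35+23+30+46 = 308, so the proportions are 0.0779, 0.1169, 0.0942, 0.1364, 0.1396, 0.1136, 0.0747, 0.0974, 0.1494 (working shown to 4 dp, full precision carried).
H' = −Σ pᵢ ln pᵢ = −((-0.1989) + (-0.2509) + (-0.2225) + (-0.2717) + (-0.2749) + (-0.2471) + (-0.1938) + (-0.2268) + (-0.2840)) = 2.1705.
With S = 9 species, ln S = 2.1972, so J = 2.1705/2.1972 = 0.9878, i.e. 0.99 to 2 decimal places.

0.99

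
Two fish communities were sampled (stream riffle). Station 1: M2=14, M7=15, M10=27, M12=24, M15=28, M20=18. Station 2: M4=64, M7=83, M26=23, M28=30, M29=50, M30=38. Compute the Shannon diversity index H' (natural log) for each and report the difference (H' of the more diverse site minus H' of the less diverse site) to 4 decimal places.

0.0542

Station 1: N=126, proportions 0.111111, 0.119048, 0.214286, 0.190476, 0.222222, 0.142857, giving H' = 1.755672 (working shown to 6 dp, full precision carried).
Station 2: N=288, proportions 0.222222, 0.288194, 0.079861, 0.104167, 0.173611, 0.131944, giving H' = 1.701454.
Difference = |1.755672 − 1.701454| = 0.054218, i.e. 0.0542 to 4 decimal places.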